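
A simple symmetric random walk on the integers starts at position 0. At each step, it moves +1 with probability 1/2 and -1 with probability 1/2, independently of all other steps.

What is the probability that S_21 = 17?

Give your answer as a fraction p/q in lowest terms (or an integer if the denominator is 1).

To reach position 17 after 21 steps: need 19 steps of +1 and 2 of -1.
Favorable paths: C(21,19) = 210
Total paths: 2^21 = 2097152
P = 210/2097152 = 105/1048576

Answer: 105/1048576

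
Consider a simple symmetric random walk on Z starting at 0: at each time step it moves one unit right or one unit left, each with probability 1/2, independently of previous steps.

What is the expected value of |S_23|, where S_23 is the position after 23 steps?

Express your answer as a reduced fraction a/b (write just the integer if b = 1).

S_23 takes values m ≡ 1 (mod 2) with |m| ≤ 23; P(S_23=m) = C(23,(23+m)/2)/2^23.
Total paths: 2^23 = 8388608
Distribution: P(S=-23)=1/8388608, P(S=-21)=23/8388608, P(S=-19)=253/8388608, P(S=-17)=1771/8388608, P(S=-15)=8855/8388608, P(S=-13)=33649/8388608, P(S=-11)=100947/8388608, P(S=-9)=245157/8388608, P(S=-7)=490314/8388608, P(S=-5)=817190/8388608, P(S=-3)=1144066/8388608, P(S=-1)=1352078/8388608, P(S=1)=1352078/8388608, P(S=3)=1144066/8388608, P(S=5)=817190/8388608, P(S=7)=490314/8388608, P(S=9)=245157/8388608, P(S=11)=100947/8388608, P(S=13)=33649/8388608, P(S=15)=8855/8388608, P(S=17)=1771/8388608, P(S=19)=253/8388608, P(S=21)=23/8388608, P(S=23)=1/8388608
E[|S_23|] = Σ_m |m|·P(S_23=m) = 32449872/8388608 = 2028117/524288

Answer: 2028117/524288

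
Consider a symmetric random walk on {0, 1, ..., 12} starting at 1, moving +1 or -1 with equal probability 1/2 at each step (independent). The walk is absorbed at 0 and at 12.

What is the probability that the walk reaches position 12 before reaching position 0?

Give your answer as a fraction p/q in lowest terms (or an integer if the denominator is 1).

Symmetric walk (p = 1/2): the harmonic-function argument gives P(hit 12 before 0 | start at 1) = a/N.
P = 1/12 = 1/12

Answer: 1/12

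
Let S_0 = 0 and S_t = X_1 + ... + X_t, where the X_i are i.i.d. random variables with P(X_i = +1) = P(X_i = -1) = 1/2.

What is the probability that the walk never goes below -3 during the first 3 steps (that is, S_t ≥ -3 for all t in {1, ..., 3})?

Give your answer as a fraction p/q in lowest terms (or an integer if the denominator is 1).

Let f(t,s) = #length-t paths at position s with S_1..S_t all ≥ -3.
f(t,s) = f(t-1,s-1) + f(t-1,s+1) for s ≥ -3; f(t,s) = 0 for s < -3.
t=0: f(0,0)=1
t=1: f(1,-1)=1 f(1,1)=1
t=2: f(2,-2)=1 f(2,0)=2 f(2,2)=1
t=3: f(3,-3)=1 f(3,-1)=3 f(3,1)=3 f(3,3)=1
Σ_s f(3,s) = 8
P = 8/8 = 1

Answer: 1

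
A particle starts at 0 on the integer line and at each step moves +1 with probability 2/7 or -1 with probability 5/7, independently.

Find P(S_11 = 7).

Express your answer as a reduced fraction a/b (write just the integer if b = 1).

Answer: 704000/1977326743

Derivation:
To reach position 7 after 11 steps: need 9 steps of +1 and 2 steps of -1.
Number of such sequences: C(11,9) = 55
Each has probability (2/7)^9 · (5/7)^2 = 12800/1977326743
P = 55 · 12800/1977326743 = 704000/1977326743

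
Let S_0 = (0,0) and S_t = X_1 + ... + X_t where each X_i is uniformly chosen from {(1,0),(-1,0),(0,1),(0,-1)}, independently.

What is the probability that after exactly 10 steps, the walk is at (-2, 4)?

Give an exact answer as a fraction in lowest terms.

Let h be the number of horizontal steps (so 10-h are vertical). To end at (-2,4) need (h-2)/2 right-steps and ((10-h)+4)/2 up-steps.
Sum over h with 2 ≤ h ≤ 6, h ≡ 0 (mod 2), 10-h ≡ 0 (mod 2):
h=2: C(10,2)·C(2,0)·C(8,6) = 45·1·28 = 1260
h=4: C(10,4)·C(4,1)·C(6,5) = 210·4·6 = 5040
h=6: C(10,6)·C(6,2)·C(4,4) = 210·15·1 = 3150
Total favorable: 9450
Total paths: 4^10 = 1048576
P = 9450/1048576 = 4725/524288

Answer: 4725/524288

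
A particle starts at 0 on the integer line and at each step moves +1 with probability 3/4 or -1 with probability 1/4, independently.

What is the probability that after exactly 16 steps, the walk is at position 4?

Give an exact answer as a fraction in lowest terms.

Answer: 59108049/536870912

Derivation:
To reach position 4 after 16 steps: need 10 steps of +1 and 6 steps of -1.
Number of such sequences: C(16,10) = 8008
Each has probability (3/4)^10 · (1/4)^6 = 59049/4294967296
P = 8008 · 59049/4294967296 = 59108049/536870912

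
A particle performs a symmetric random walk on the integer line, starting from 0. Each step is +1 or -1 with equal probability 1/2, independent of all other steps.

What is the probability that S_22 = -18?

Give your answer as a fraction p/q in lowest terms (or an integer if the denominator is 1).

Answer: 231/4194304

Derivation:
To reach position -18 after 22 steps: need 2 steps of +1 and 20 of -1.
Favorable paths: C(22,2) = 231
Total paths: 2^22 = 4194304
P = 231/4194304 = 231/4194304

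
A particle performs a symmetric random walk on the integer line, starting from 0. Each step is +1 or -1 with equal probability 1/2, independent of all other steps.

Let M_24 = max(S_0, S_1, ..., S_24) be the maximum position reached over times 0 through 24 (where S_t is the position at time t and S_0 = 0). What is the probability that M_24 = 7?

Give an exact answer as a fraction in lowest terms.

Answer: 735471/16777216

Derivation:
Let M_24 = max(S_0,...,S_24). Use the reflection principle: for j ≥ 1, #{paths with M_24 ≥ j} = #{S_24 ≥ j} + #{S_24 ≥ j+1}.
By reflection, #{M_24 ≥ 7} = #{S_24 ≥ 7} + #{S_24 ≥ 8} = 1271626 + 1271626 = 2543252.
#{M_24 ≥ 8} = #{S_24 ≥ 8} + #{S_24 ≥ 9} = 1271626 + 536155 = 1807781.
#{M_24 = 7} = 2543252 - 1807781 = 735471.
P(M_24 = 7) = 735471/16777216 = 735471/16777216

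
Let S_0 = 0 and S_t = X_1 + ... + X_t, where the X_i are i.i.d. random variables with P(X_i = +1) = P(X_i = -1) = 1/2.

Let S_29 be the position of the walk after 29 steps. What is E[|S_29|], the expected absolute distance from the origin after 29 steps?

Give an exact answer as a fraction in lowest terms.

Answer: 145422675/33554432

Derivation:
S_29 takes values m ≡ 1 (mod 2) with |m| ≤ 29; P(S_29=m) = C(29,(29+m)/2)/2^29.
Total paths: 2^29 = 536870912
Distribution: P(S=-29)=1/536870912, P(S=-27)=29/536870912, P(S=-25)=406/536870912, P(S=-23)=3654/536870912, P(S=-21)=23751/536870912, P(S=-19)=118755/536870912, P(S=-17)=475020/536870912, P(S=-15)=1560780/536870912, P(S=-13)=4292145/536870912, P(S=-11)=10015005/536870912, P(S=-9)=20030010/536870912, P(S=-7)=34597290/536870912, P(S=-5)=51895935/536870912, P(S=-3)=67863915/536870912, P(S=-1)=77558760/536870912, P(S=1)=77558760/536870912, P(S=3)=67863915/536870912, P(S=5)=51895935/536870912, P(S=7)=34597290/536870912, P(S=9)=20030010/536870912, P(S=11)=10015005/536870912, P(S=13)=4292145/536870912, P(S=15)=1560780/536870912, P(S=17)=475020/536870912, P(S=19)=118755/536870912, P(S=21)=23751/536870912, P(S=23)=3654/536870912, P(S=25)=406/536870912, P(S=27)=29/536870912, P(S=29)=1/536870912
E[|S_29|] = Σ_m |m|·P(S_29=m) = 2326762800/536870912 = 145422675/33554432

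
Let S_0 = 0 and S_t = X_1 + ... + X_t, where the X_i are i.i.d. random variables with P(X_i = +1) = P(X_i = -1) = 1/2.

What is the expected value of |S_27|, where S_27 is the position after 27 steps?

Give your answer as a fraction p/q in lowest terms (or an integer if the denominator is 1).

S_27 takes values m ≡ 1 (mod 2) with |m| ≤ 27; P(S_27=m) = C(27,(27+m)/2)/2^27.
Total paths: 2^27 = 134217728
Distribution: P(S=-27)=1/134217728, P(S=-25)=27/134217728, P(S=-23)=351/134217728, P(S=-21)=2925/134217728, P(S=-19)=17550/134217728, P(S=-17)=80730/134217728, P(S=-15)=296010/134217728, P(S=-13)=888030/134217728, P(S=-11)=2220075/134217728, P(S=-9)=4686825/134217728, P(S=-7)=8436285/134217728, P(S=-5)=13037895/134217728, P(S=-3)=17383860/134217728, P(S=-1)=20058300/134217728, P(S=1)=20058300/134217728, P(S=3)=17383860/134217728, P(S=5)=13037895/134217728, P(S=7)=8436285/134217728, P(S=9)=4686825/134217728, P(S=11)=2220075/134217728, P(S=13)=888030/134217728, P(S=15)=296010/134217728, P(S=17)=80730/134217728, P(S=19)=17550/134217728, P(S=21)=2925/134217728, P(S=23)=351/134217728, P(S=25)=27/134217728, P(S=27)=1/134217728
E[|S_27|] = Σ_m |m|·P(S_27=m) = 561632400/134217728 = 35102025/8388608

Answer: 35102025/8388608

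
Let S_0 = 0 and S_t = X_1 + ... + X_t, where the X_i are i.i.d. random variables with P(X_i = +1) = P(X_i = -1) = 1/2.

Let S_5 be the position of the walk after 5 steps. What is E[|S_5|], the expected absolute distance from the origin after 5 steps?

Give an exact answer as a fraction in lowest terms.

Answer: 15/8

Derivation:
S_5 takes values m ≡ 1 (mod 2) with |m| ≤ 5; P(S_5=m) = C(5,(5+m)/2)/2^5.
Total paths: 2^5 = 32
Distribution: P(S=-5)=1/32, P(S=-3)=5/32, P(S=-1)=10/32, P(S=1)=10/32, P(S=3)=5/32, P(S=5)=1/32
E[|S_5|] = Σ_m |m|·P(S_5=m) = 60/32 = 15/8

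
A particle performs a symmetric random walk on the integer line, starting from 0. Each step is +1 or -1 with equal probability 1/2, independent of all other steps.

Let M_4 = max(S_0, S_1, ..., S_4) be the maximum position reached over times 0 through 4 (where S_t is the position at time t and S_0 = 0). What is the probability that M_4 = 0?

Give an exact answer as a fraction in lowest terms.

Answer: 3/8

Derivation:
Let M_4 = max(S_0,...,S_4). Use the reflection principle: for j ≥ 1, #{paths with M_4 ≥ j} = #{S_4 ≥ j} + #{S_4 ≥ j+1}.
P(M_4 ≥ 0) = 1 since S_0 = 0, so #{M_4 ≥ 0} = 16.
#{M_4 ≥ 1} = #{S_4 ≥ 1} + #{S_4 ≥ 2} = 5 + 5 = 10.
#{M_4 = 0} = 16 - 10 = 6.
P(M_4 = 0) = 6/16 = 3/8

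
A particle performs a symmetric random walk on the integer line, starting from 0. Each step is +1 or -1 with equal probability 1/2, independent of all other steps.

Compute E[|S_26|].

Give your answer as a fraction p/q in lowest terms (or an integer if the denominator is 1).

S_26 takes values m ≡ 0 (mod 2) with |m| ≤ 26; P(S_26=m) = C(26,(26+m)/2)/2^26.
Total paths: 2^26 = 67108864
Distribution: P(S=-26)=1/67108864, P(S=-24)=26/67108864, P(S=-22)=325/67108864, P(S=-20)=2600/67108864, P(S=-18)=14950/67108864, P(S=-16)=65780/67108864, P(S=-14)=230230/67108864, P(S=-12)=657800/67108864, P(S=-10)=1562275/67108864, P(S=-8)=3124550/67108864, P(S=-6)=5311735/67108864, P(S=-4)=7726160/67108864, P(S=-2)=9657700/67108864, P(S=0)=10400600/67108864, P(S=2)=9657700/67108864, P(S=4)=7726160/67108864, P(S=6)=5311735/67108864, P(S=8)=3124550/67108864, P(S=10)=1562275/67108864, P(S=12)=657800/67108864, P(S=14)=230230/67108864, P(S=16)=65780/67108864, P(S=18)=14950/67108864, P(S=20)=2600/67108864, P(S=22)=325/67108864, P(S=24)=26/67108864, P(S=26)=1/67108864
E[|S_26|] = Σ_m |m|·P(S_26=m) = 270415600/67108864 = 16900975/4194304

Answer: 16900975/4194304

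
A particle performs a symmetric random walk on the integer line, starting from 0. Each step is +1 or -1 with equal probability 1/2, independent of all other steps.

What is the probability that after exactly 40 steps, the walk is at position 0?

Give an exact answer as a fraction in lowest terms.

To return to 0 after 40 steps: need exactly 20 steps of +1 and 20 of -1.
Favorable paths: C(40,20) = 137846528820
Total paths: 2^40 = 1099511627776
P = 137846528820/1099511627776 = 34461632205/274877906944

Answer: 34461632205/274877906944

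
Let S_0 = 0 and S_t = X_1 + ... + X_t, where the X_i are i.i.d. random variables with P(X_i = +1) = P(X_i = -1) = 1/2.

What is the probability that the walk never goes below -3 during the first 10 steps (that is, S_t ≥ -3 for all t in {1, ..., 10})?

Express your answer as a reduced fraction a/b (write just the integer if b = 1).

Answer: 99/128

Derivation:
Let f(t,s) = #length-t paths at position s with S_1..S_t all ≥ -3.
f(t,s) = f(t-1,s-1) + f(t-1,s+1) for s ≥ -3; f(t,s) = 0 for s < -3.
t=0: f(0,0)=1
t=1: f(1,-1)=1 f(1,1)=1
t=2: f(2,-2)=1 f(2,0)=2 f(2,2)=1
t=3: f(3,-3)=1 f(3,-1)=3 f(3,1)=3 f(3,3)=1
t=4: f(4,-2)=4 f(4,0)=6 f(4,2)=4 f(4,4)=1
t=5: f(5,-3)=4 f(5,-1)=10 f(5,1)=10 f(5,3)=5 f(5,5)=1
t=6: f(6,-2)=14 f(6,0)=20 f(6,2)=15 f(6,4)=6 f(6,6)=1
t=7: f(7,-3)=14 f(7,-1)=34 f(7,1)=35 f(7,3)=21 f(7,5)=7 f(7,7)=1
t=8: f(8,-2)=48 f(8,0)=69 f(8,2)=56 f(8,4)=28 f(8,6)=8 f(8,8)=1
t=9: f(9,-3)=48 f(9,-1)=117 f(9,1)=125 f(9,3)=84 f(9,5)=36 f(9,7)=9 f(9,9)=1
t=10: f(10,-2)=165 f(10,0)=242 f(10,2)=209 f(10,4)=120 f(10,6)=45 f(10,8)=10 f(10,10)=1
Σ_s f(10,s) = 792
P = 792/1024 = 99/128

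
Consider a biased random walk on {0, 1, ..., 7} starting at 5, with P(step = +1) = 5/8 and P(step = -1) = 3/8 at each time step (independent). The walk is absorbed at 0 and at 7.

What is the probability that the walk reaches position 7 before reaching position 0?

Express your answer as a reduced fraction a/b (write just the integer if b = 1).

Biased walk: p = 5/8, q = 3/8, r = q/p = 3/5
Gambler's ruin: P(hit 7 before 0 | start at 5) = (1 - r^a)/(1 - r^N)
r^5 = 243/3125; r^7 = 2187/78125
P = (1 - 243/3125) / (1 - 2187/78125) = 2882/3125 / 75938/78125 = 36025/37969

Answer: 36025/37969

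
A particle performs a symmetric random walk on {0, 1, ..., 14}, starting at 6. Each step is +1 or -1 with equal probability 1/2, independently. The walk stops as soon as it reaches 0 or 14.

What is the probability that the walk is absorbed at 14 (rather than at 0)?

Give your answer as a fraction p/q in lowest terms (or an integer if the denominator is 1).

Answer: 3/7

Derivation:
Symmetric walk (p = 1/2): the harmonic-function argument gives P(hit 14 before 0 | start at 6) = a/N.
P = 6/14 = 3/7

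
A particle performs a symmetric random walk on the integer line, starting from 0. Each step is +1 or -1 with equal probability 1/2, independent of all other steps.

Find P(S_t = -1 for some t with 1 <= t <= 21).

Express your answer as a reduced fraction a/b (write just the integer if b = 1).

Count via complement. Let g(t,s) = #length-t paths at position s with S_1..S_t all ≠ -1.
g(t,s) = g(t-1,s-1) + g(t-1,s+1) for s ≠ -1; g(t,-1) = 0.
t=0: g(0,0)=1
t=1: g(1,1)=1
t=2: g(2,0)=1 g(2,2)=1
t=3: g(3,1)=2 g(3,3)=1
t=4: g(4,0)=2 g(4,2)=3 g(4,4)=1
t=5: g(5,1)=5 g(5,3)=4 g(5,5)=1
t=6: g(6,0)=5 g(6,2)=9 g(6,4)=5 g(6,6)=1
t=7: g(7,1)=14 g(7,3)=14 g(7,5)=6 g(7,7)=1
t=8: g(8,0)=14 g(8,2)=28 g(8,4)=20 g(8,6)=7 g(8,8)=1
t=9: g(9,1)=42 g(9,3)=48 g(9,5)=27 g(9,7)=8 g(9,9)=1
t=10: g(10,0)=42 g(10,2)=90 g(10,4)=75 g(10,6)=35 g(10,8)=9 g(10,10)=1
t=11: g(11,1)=132 g(11,3)=165 g(11,5)=110 g(11,7)=44 g(11,9)=10 g(11,11)=1
t=12: g(12,0)=132 g(12,2)=297 g(12,4)=275 g(12,6)=154 g(12,8)=54 g(12,10)=11 g(12,12)=1
t=13: g(13,1)=429 g(13,3)=572 g(13,5)=429 g(13,7)=208 g(13,9)=65 g(13,11)=12 g(13,13)=1
t=14: g(14,0)=429 g(14,2)=1001 g(14,4)=1001 g(14,6)=637 g(14,8)=273 g(14,10)=77 g(14,12)=13 g(14,14)=1
t=15: g(15,1)=1430 g(15,3)=2002 g(15,5)=1638 g(15,7)=910 g(15,9)=350 g(15,11)=90 g(15,13)=14 g(15,15)=1
t=16: g(16,0)=1430 g(16,2)=3432 g(16,4)=3640 g(16,6)=2548 g(16,8)=1260 g(16,10)=440 g(16,12)=104 g(16,14)=15 g(16,16)=1
t=17: g(17,1)=4862 g(17,3)=7072 g(17,5)=6188 g(17,7)=3808 g(17,9)=1700 g(17,11)=544 g(17,13)=119 g(17,15)=16 g(17,17)=1
t=18: g(18,0)=4862 g(18,2)=11934 g(18,4)=13260 g(18,6)=9996 g(18,8)=5508 g(18,10)=2244 g(18,12)=663 g(18,14)=135 g(18,16)=17 g(18,18)=1
t=19: g(19,1)=16796 g(19,3)=25194 g(19,5)=23256 g(19,7)=15504 g(19,9)=7752 g(19,11)=2907 g(19,13)=798 g(19,15)=152 g(19,17)=18 g(19,19)=1
t=20: g(20,0)=16796 g(20,2)=41990 g(20,4)=48450 g(20,6)=38760 g(20,8)=23256 g(20,10)=10659 g(20,12)=3705 g(20,14)=950 g(20,16)=170 g(20,18)=19 g(20,20)=1
t=21: g(21,1)=58786 g(21,3)=90440 g(21,5)=87210 g(21,7)=62016 g(21,9)=33915 g(21,11)=14364 g(21,13)=4655 g(21,15)=1120 g(21,17)=189 g(21,19)=20 g(21,21)=1
Paths never hitting -1: Σ_s g(21,s) = 352716
Paths hitting -1: 2^21 - 352716 = 1744436
P = 1744436/2097152 = 436109/524288

Answer: 436109/524288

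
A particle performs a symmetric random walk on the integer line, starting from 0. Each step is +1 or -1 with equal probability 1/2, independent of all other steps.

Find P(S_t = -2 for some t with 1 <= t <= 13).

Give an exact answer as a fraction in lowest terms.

Count via complement. Let g(t,s) = #length-t paths at position s with S_1..S_t all ≠ -2.
g(t,s) = g(t-1,s-1) + g(t-1,s+1) for s ≠ -2; g(t,-2) = 0.
t=0: g(0,0)=1
t=1: g(1,-1)=1 g(1,1)=1
t=2: g(2,0)=2 g(2,2)=1
t=3: g(3,-1)=2 g(3,1)=3 g(3,3)=1
t=4: g(4,0)=5 g(4,2)=4 g(4,4)=1
t=5: g(5,-1)=5 g(5,1)=9 g(5,3)=5 g(5,5)=1
t=6: g(6,0)=14 g(6,2)=14 g(6,4)=6 g(6,6)=1
t=7: g(7,-1)=14 g(7,1)=28 g(7,3)=20 g(7,5)=7 g(7,7)=1
t=8: g(8,0)=42 g(8,2)=48 g(8,4)=27 g(8,6)=8 g(8,8)=1
t=9: g(9,-1)=42 g(9,1)=90 g(9,3)=75 g(9,5)=35 g(9,7)=9 g(9,9)=1
t=10: g(10,0)=132 g(10,2)=165 g(10,4)=110 g(10,6)=44 g(10,8)=10 g(10,10)=1
t=11: g(11,-1)=132 g(11,1)=297 g(11,3)=275 g(11,5)=154 g(11,7)=54 g(11,9)=11 g(11,11)=1
t=12: g(12,0)=429 g(12,2)=572 g(12,4)=429 g(12,6)=208 g(12,8)=65 g(12,10)=12 g(12,12)=1
t=13: g(13,-1)=429 g(13,1)=1001 g(13,3)=1001 g(13,5)=637 g(13,7)=273 g(13,9)=77 g(13,11)=13 g(13,13)=1
Paths never hitting -2: Σ_s g(13,s) = 3432
Paths hitting -2: 2^13 - 3432 = 4760
P = 4760/8192 = 595/1024

Answer: 595/1024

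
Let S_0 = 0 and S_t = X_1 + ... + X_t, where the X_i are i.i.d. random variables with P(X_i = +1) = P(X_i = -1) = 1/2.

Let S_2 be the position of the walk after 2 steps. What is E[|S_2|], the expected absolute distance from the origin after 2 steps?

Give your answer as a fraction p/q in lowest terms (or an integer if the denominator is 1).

S_2 takes values m ≡ 0 (mod 2) with |m| ≤ 2; P(S_2=m) = C(2,(2+m)/2)/2^2.
Total paths: 2^2 = 4
Distribution: P(S=-2)=1/4, P(S=0)=2/4, P(S=2)=1/4
E[|S_2|] = Σ_m |m|·P(S_2=m) = 4/4 = 1

Answer: 1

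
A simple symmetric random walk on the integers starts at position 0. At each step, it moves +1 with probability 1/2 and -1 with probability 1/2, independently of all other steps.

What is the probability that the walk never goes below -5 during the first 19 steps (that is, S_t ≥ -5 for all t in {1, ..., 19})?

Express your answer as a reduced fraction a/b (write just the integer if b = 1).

Let f(t,s) = #length-t paths at position s with S_1..S_t all ≥ -5.
f(t,s) = f(t-1,s-1) + f(t-1,s+1) for s ≥ -5; f(t,s) = 0 for s < -5.
t=0: f(0,0)=1
t=1: f(1,-1)=1 f(1,1)=1
t=2: f(2,-2)=1 f(2,0)=2 f(2,2)=1
t=3: f(3,-3)=1 f(3,-1)=3 f(3,1)=3 f(3,3)=1
t=4: f(4,-4)=1 f(4,-2)=4 f(4,0)=6 f(4,2)=4 f(4,4)=1
t=5: f(5,-5)=1 f(5,-3)=5 f(5,-1)=10 f(5,1)=10 f(5,3)=5 f(5,5)=1
t=6: f(6,-4)=6 f(6,-2)=15 f(6,0)=20 f(6,2)=15 f(6,4)=6 f(6,6)=1
t=7: f(7,-5)=6 f(7,-3)=21 f(7,-1)=35 f(7,1)=35 f(7,3)=21 f(7,5)=7 f(7,7)=1
t=8: f(8,-4)=27 f(8,-2)=56 f(8,0)=70 f(8,2)=56 f(8,4)=28 f(8,6)=8 f(8,8)=1
t=9: f(9,-5)=27 f(9,-3)=83 f(9,-1)=126 f(9,1)=126 f(9,3)=84 f(9,5)=36 f(9,7)=9 f(9,9)=1
t=10: f(10,-4)=110 f(10,-2)=209 f(10,0)=252 f(10,2)=210 f(10,4)=120 f(10,6)=45 f(10,8)=10 f(10,10)=1
t=11: f(11,-5)=110 f(11,-3)=319 f(11,-1)=461 f(11,1)=462 f(11,3)=330 f(11,5)=165 f(11,7)=55 f(11,9)=11 f(11,11)=1
t=12: f(12,-4)=429 f(12,-2)=780 f(12,0)=923 f(12,2)=792 f(12,4)=495 f(12,6)=220 f(12,8)=66 f(12,10)=12 f(12,12)=1
t=13: f(13,-5)=429 f(13,-3)=1209 f(13,-1)=1703 f(13,1)=1715 f(13,3)=1287 f(13,5)=715 f(13,7)=286 f(13,9)=78 f(13,11)=13 f(13,13)=1
t=14: f(14,-4)=1638 f(14,-2)=2912 f(14,0)=3418 f(14,2)=3002 f(14,4)=2002 f(14,6)=1001 f(14,8)=364 f(14,10)=91 f(14,12)=14 f(14,14)=1
t=15: f(15,-5)=1638 f(15,-3)=4550 f(15,-1)=6330 f(15,1)=6420 f(15,3)=5004 f(15,5)=3003 f(15,7)=1365 f(15,9)=455 f(15,11)=105 f(15,13)=15 f(15,15)=1
t=16: f(16,-4)=6188 f(16,-2)=10880 f(16,0)=12750 f(16,2)=11424 f(16,4)=8007 f(16,6)=4368 f(16,8)=1820 f(16,10)=560 f(16,12)=120 f(16,14)=16 f(16,16)=1
t=17: f(17,-5)=6188 f(17,-3)=17068 f(17,-1)=23630 f(17,1)=24174 f(17,3)=19431 f(17,5)=12375 f(17,7)=6188 f(17,9)=2380 f(17,11)=680 f(17,13)=136 f(17,15)=17 f(17,17)=1
t=18: f(18,-4)=23256 f(18,-2)=40698 f(18,0)=47804 f(18,2)=43605 f(18,4)=31806 f(18,6)=18563 f(18,8)=8568 f(18,10)=3060 f(18,12)=816 f(18,14)=153 f(18,16)=18 f(18,18)=1
t=19: f(19,-5)=23256 f(19,-3)=63954 f(19,-1)=88502 f(19,1)=91409 f(19,3)=75411 f(19,5)=50369 f(19,7)=27131 f(19,9)=11628 f(19,11)=3876 f(19,13)=969 f(19,15)=171 f(19,17)=19 f(19,19)=1
Σ_s f(19,s) = 436696
P = 436696/524288 = 54587/65536

Answer: 54587/65536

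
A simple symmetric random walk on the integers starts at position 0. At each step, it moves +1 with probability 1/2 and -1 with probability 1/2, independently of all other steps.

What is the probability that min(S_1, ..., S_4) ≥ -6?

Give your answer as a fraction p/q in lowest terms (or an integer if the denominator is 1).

Let f(t,s) = #length-t paths at position s with S_1..S_t all ≥ -6.
f(t,s) = f(t-1,s-1) + f(t-1,s+1) for s ≥ -6; f(t,s) = 0 for s < -6.
t=0: f(0,0)=1
t=1: f(1,-1)=1 f(1,1)=1
t=2: f(2,-2)=1 f(2,0)=2 f(2,2)=1
t=3: f(3,-3)=1 f(3,-1)=3 f(3,1)=3 f(3,3)=1
t=4: f(4,-4)=1 f(4,-2)=4 f(4,0)=6 f(4,2)=4 f(4,4)=1
Σ_s f(4,s) = 16
P = 16/16 = 1

Answer: 1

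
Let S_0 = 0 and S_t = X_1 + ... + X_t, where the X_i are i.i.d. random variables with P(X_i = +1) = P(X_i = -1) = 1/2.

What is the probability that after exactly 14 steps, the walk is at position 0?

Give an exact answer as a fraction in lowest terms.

Answer: 429/2048

Derivation:
To return to 0 after 14 steps: need exactly 7 steps of +1 and 7 of -1.
Favorable paths: C(14,7) = 3432
Total paths: 2^14 = 16384
P = 3432/16384 = 429/2048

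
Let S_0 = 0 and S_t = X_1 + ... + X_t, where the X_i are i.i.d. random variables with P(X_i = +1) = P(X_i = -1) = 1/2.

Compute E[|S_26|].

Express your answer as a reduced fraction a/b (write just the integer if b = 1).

S_26 takes values m ≡ 0 (mod 2) with |m| ≤ 26; P(S_26=m) = C(26,(26+m)/2)/2^26.
Total paths: 2^26 = 67108864
Distribution: P(S=-26)=1/67108864, P(S=-24)=26/67108864, P(S=-22)=325/67108864, P(S=-20)=2600/67108864, P(S=-18)=14950/67108864, P(S=-16)=65780/67108864, P(S=-14)=230230/67108864, P(S=-12)=657800/67108864, P(S=-10)=1562275/67108864, P(S=-8)=3124550/67108864, P(S=-6)=5311735/67108864, P(S=-4)=7726160/67108864, P(S=-2)=9657700/67108864, P(S=0)=10400600/67108864, P(S=2)=9657700/67108864, P(S=4)=7726160/67108864, P(S=6)=5311735/67108864, P(S=8)=3124550/67108864, P(S=10)=1562275/67108864, P(S=12)=657800/67108864, P(S=14)=230230/67108864, P(S=16)=65780/67108864, P(S=18)=14950/67108864, P(S=20)=2600/67108864, P(S=22)=325/67108864, P(S=24)=26/67108864, P(S=26)=1/67108864
E[|S_26|] = Σ_m |m|·P(S_26=m) = 270415600/67108864 = 16900975/4194304

Answer: 16900975/4194304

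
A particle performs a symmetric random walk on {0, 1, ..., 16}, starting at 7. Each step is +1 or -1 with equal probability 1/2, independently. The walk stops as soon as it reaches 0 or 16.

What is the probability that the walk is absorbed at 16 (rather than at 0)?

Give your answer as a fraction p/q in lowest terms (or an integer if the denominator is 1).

Answer: 7/16

Derivation:
Symmetric walk (p = 1/2): the harmonic-function argument gives P(hit 16 before 0 | start at 7) = a/N.
P = 7/16 = 7/16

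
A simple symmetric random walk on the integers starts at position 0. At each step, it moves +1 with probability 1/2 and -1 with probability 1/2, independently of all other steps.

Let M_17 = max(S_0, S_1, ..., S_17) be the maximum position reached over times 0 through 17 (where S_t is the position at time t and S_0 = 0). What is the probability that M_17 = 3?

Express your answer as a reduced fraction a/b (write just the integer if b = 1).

Let M_17 = max(S_0,...,S_17). Use the reflection principle: for j ≥ 1, #{paths with M_17 ≥ j} = #{S_17 ≥ j} + #{S_17 ≥ j+1}.
By reflection, #{M_17 ≥ 3} = #{S_17 ≥ 3} + #{S_17 ≥ 4} = 41226 + 21778 = 63004.
#{M_17 ≥ 4} = #{S_17 ≥ 4} + #{S_17 ≥ 5} = 21778 + 21778 = 43556.
#{M_17 = 3} = 63004 - 43556 = 19448.
P(M_17 = 3) = 19448/131072 = 2431/16384

Answer: 2431/16384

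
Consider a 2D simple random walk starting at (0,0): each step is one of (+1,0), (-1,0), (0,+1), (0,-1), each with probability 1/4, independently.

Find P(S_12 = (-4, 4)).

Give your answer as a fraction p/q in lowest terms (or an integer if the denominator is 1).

Answer: 7623/2097152

Derivation:
Let h be the number of horizontal steps (so 12-h are vertical). To end at (-4,4) need (h-4)/2 right-steps and ((12-h)+4)/2 up-steps.
Sum over h with 4 ≤ h ≤ 8, h ≡ 0 (mod 2), 12-h ≡ 0 (mod 2):
h=4: C(12,4)·C(4,0)·C(8,6) = 495·1·28 = 13860
h=6: C(12,6)·C(6,1)·C(6,5) = 924·6·6 = 33264
h=8: C(12,8)·C(8,2)·C(4,4) = 495·28·1 = 13860
Total favorable: 60984
Total paths: 4^12 = 16777216
P = 60984/16777216 = 7623/2097152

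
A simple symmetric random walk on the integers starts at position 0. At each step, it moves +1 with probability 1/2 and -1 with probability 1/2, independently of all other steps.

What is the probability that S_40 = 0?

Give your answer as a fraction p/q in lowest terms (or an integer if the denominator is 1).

Answer: 34461632205/274877906944

Derivation:
To return to 0 after 40 steps: need exactly 20 steps of +1 and 20 of -1.
Favorable paths: C(40,20) = 137846528820
Total paths: 2^40 = 1099511627776
P = 137846528820/1099511627776 = 34461632205/274877906944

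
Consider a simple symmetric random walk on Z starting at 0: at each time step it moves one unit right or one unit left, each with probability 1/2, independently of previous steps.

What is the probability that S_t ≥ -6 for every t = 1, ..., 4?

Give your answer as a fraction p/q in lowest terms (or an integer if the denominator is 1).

Answer: 1

Derivation:
Let f(t,s) = #length-t paths at position s with S_1..S_t all ≥ -6.
f(t,s) = f(t-1,s-1) + f(t-1,s+1) for s ≥ -6; f(t,s) = 0 for s < -6.
t=0: f(0,0)=1
t=1: f(1,-1)=1 f(1,1)=1
t=2: f(2,-2)=1 f(2,0)=2 f(2,2)=1
t=3: f(3,-3)=1 f(3,-1)=3 f(3,1)=3 f(3,3)=1
t=4: f(4,-4)=1 f(4,-2)=4 f(4,0)=6 f(4,2)=4 f(4,4)=1
Σ_s f(4,s) = 16
P = 16/16 = 1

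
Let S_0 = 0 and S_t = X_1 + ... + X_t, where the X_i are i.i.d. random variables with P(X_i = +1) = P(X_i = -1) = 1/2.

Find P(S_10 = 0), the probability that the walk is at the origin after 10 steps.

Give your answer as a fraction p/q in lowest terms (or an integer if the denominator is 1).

To return to 0 after 10 steps: need exactly 5 steps of +1 and 5 of -1.
Favorable paths: C(10,5) = 252
Total paths: 2^10 = 1024
P = 252/1024 = 63/256

Answer: 63/256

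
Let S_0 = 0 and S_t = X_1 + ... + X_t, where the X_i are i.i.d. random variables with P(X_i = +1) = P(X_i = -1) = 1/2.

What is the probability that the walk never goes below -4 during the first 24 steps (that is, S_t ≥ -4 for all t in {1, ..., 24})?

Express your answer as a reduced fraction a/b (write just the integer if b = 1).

Let f(t,s) = #length-t paths at position s with S_1..S_t all ≥ -4.
f(t,s) = f(t-1,s-1) + f(t-1,s+1) for s ≥ -4; f(t,s) = 0 for s < -4.
t=0: f(0,0)=1
t=1: f(1,-1)=1 f(1,1)=1
t=2: f(2,-2)=1 f(2,0)=2 f(2,2)=1
t=3: f(3,-3)=1 f(3,-1)=3 f(3,1)=3 f(3,3)=1
t=4: f(4,-4)=1 f(4,-2)=4 f(4,0)=6 f(4,2)=4 f(4,4)=1
t=5: f(5,-3)=5 f(5,-1)=10 f(5,1)=10 f(5,3)=5 f(5,5)=1
t=6: f(6,-4)=5 f(6,-2)=15 f(6,0)=20 f(6,2)=15 f(6,4)=6 f(6,6)=1
t=7: f(7,-3)=20 f(7,-1)=35 f(7,1)=35 f(7,3)=21 f(7,5)=7 f(7,7)=1
t=8: f(8,-4)=20 f(8,-2)=55 f(8,0)=70 f(8,2)=56 f(8,4)=28 f(8,6)=8 f(8,8)=1
t=9: f(9,-3)=75 f(9,-1)=125 f(9,1)=126 f(9,3)=84 f(9,5)=36 f(9,7)=9 f(9,9)=1
t=10: f(10,-4)=75 f(10,-2)=200 f(10,0)=251 f(10,2)=210 f(10,4)=120 f(10,6)=45 f(10,8)=10 f(10,10)=1
t=11: f(11,-3)=275 f(11,-1)=451 f(11,1)=461 f(11,3)=330 f(11,5)=165 f(11,7)=55 f(11,9)=11 f(11,11)=1
t=12: f(12,-4)=275 f(12,-2)=726 f(12,0)=912 f(12,2)=791 f(12,4)=495 f(12,6)=220 f(12,8)=66 f(12,10)=12 f(12,12)=1
t=13: f(13,-3)=1001 f(13,-1)=1638 f(13,1)=1703 f(13,3)=1286 f(13,5)=715 f(13,7)=286 f(13,9)=78 f(13,11)=13 f(13,13)=1
t=14: f(14,-4)=1001 f(14,-2)=2639 f(14,0)=3341 f(14,2)=2989 f(14,4)=2001 f(14,6)=1001 f(14,8)=364 f(14,10)=91 f(14,12)=14 f(14,14)=1
t=15: f(15,-3)=3640 f(15,-1)=5980 f(15,1)=6330 f(15,3)=4990 f(15,5)=3002 f(15,7)=1365 f(15,9)=455 f(15,11)=105 f(15,13)=15 f(15,15)=1
t=16: f(16,-4)=3640 f(16,-2)=9620 f(16,0)=12310 f(16,2)=11320 f(16,4)=7992 f(16,6)=4367 f(16,8)=1820 f(16,10)=560 f(16,12)=120 f(16,14)=16 f(16,16)=1
t=17: f(17,-3)=13260 f(17,-1)=21930 f(17,1)=23630 f(17,3)=19312 f(17,5)=12359 f(17,7)=6187 f(17,9)=2380 f(17,11)=680 f(17,13)=136 f(17,15)=17 f(17,17)=1
t=18: f(18,-4)=13260 f(18,-2)=35190 f(18,0)=45560 f(18,2)=42942 f(18,4)=31671 f(18,6)=18546 f(18,8)=8567 f(18,10)=3060 f(18,12)=816 f(18,14)=153 f(18,16)=18 f(18,18)=1
t=19: f(19,-3)=48450 f(19,-1)=80750 f(19,1)=88502 f(19,3)=74613 f(19,5)=50217 f(19,7)=27113 f(19,9)=11627 f(19,11)=3876 f(19,13)=969 f(19,15)=171 f(19,17)=19 f(19,19)=1
t=20: f(20,-4)=48450 f(20,-2)=129200 f(20,0)=169252 f(20,2)=163115 f(20,4)=124830 f(20,6)=77330 f(20,8)=38740 f(20,10)=15503 f(20,12)=4845 f(20,14)=1140 f(20,16)=190 f(20,18)=20 f(20,20)=1
t=21: f(21,-3)=177650 f(21,-1)=298452 f(21,1)=332367 f(21,3)=287945 f(21,5)=202160 f(21,7)=116070 f(21,9)=54243 f(21,11)=20348 f(21,13)=5985 f(21,15)=1330 f(21,17)=210 f(21,19)=21 f(21,21)=1
t=22: f(22,-4)=177650 f(22,-2)=476102 f(22,0)=630819 f(22,2)=620312 f(22,4)=490105 f(22,6)=318230 f(22,8)=170313 f(22,10)=74591 f(22,12)=26333 f(22,14)=7315 f(22,16)=1540 f(22,18)=231 f(22,20)=22 f(22,22)=1
t=23: f(23,-3)=653752 f(23,-1)=1106921 f(23,1)=1251131 f(23,3)=1110417 f(23,5)=808335 f(23,7)=488543 f(23,9)=244904 f(23,11)=100924 f(23,13)=33648 f(23,15)=8855 f(23,17)=1771 f(23,19)=253 f(23,21)=23 f(23,23)=1
t=24: f(24,-4)=653752 f(24,-2)=1760673 f(24,0)=2358052 f(24,2)=2361548 f(24,4)=1918752 f(24,6)=1296878 f(24,8)=733447 f(24,10)=345828 f(24,12)=134572 f(24,14)=42503 f(24,16)=10626 f(24,18)=2024 f(24,20)=276 f(24,22)=24 f(24,24)=1
Σ_s f(24,s) = 11618956
P = 11618956/16777216 = 2904739/4194304

Answer: 2904739/4194304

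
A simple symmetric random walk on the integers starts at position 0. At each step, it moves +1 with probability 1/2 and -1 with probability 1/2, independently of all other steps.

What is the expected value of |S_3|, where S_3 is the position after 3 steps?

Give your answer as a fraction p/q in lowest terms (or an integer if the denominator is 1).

S_3 takes values m ≡ 1 (mod 2) with |m| ≤ 3; P(S_3=m) = C(3,(3+m)/2)/2^3.
Total paths: 2^3 = 8
Distribution: P(S=-3)=1/8, P(S=-1)=3/8, P(S=1)=3/8, P(S=3)=1/8
E[|S_3|] = Σ_m |m|·P(S_3=m) = 12/8 = 3/2

Answer: 3/2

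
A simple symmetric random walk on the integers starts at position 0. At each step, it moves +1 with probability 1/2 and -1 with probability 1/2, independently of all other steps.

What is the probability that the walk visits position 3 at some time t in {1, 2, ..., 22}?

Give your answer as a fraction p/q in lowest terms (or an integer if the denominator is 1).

Answer: 548895/1048576

Derivation:
Count via complement. Let g(t,s) = #length-t paths at position s with S_1..S_t all ≠ 3.
g(t,s) = g(t-1,s-1) + g(t-1,s+1) for s ≠ 3; g(t,3) = 0.
t=0: g(0,0)=1
t=1: g(1,-1)=1 g(1,1)=1
t=2: g(2,-2)=1 g(2,0)=2 g(2,2)=1
t=3: g(3,-3)=1 g(3,-1)=3 g(3,1)=3
t=4: g(4,-4)=1 g(4,-2)=4 g(4,0)=6 g(4,2)=3
t=5: g(5,-5)=1 g(5,-3)=5 g(5,-1)=10 g(5,1)=9
t=6: g(6,-6)=1 g(6,-4)=6 g(6,-2)=15 g(6,0)=19 g(6,2)=9
t=7: g(7,-7)=1 g(7,-5)=7 g(7,-3)=21 g(7,-1)=34 g(7,1)=28
t=8: g(8,-8)=1 g(8,-6)=8 g(8,-4)=28 g(8,-2)=55 g(8,0)=62 g(8,2)=28
t=9: g(9,-9)=1 g(9,-7)=9 g(9,-5)=36 g(9,-3)=83 g(9,-1)=117 g(9,1)=90
t=10: g(10,-10)=1 g(10,-8)=10 g(10,-6)=45 g(10,-4)=119 g(10,-2)=200 g(10,0)=207 g(10,2)=90
t=11: g(11,-11)=1 g(11,-9)=11 g(11,-7)=55 g(11,-5)=164 g(11,-3)=319 g(11,-1)=407 g(11,1)=297
t=12: g(12,-12)=1 g(12,-10)=12 g(12,-8)=66 g(12,-6)=219 g(12,-4)=483 g(12,-2)=726 g(12,0)=704 g(12,2)=297
t=13: g(13,-13)=1 g(13,-11)=13 g(13,-9)=78 g(13,-7)=285 g(13,-5)=702 g(13,-3)=1209 g(13,-1)=1430 g(13,1)=1001
t=14: g(14,-14)=1 g(14,-12)=14 g(14,-10)=91 g(14,-8)=363 g(14,-6)=987 g(14,-4)=1911 g(14,-2)=2639 g(14,0)=2431 g(14,2)=1001
t=15: g(15,-15)=1 g(15,-13)=15 g(15,-11)=105 g(15,-9)=454 g(15,-7)=1350 g(15,-5)=2898 g(15,-3)=4550 g(15,-1)=5070 g(15,1)=3432
t=16: g(16,-16)=1 g(16,-14)=16 g(16,-12)=120 g(16,-10)=559 g(16,-8)=1804 g(16,-6)=4248 g(16,-4)=7448 g(16,-2)=9620 g(16,0)=8502 g(16,2)=3432
t=17: g(17,-17)=1 g(17,-15)=17 g(17,-13)=136 g(17,-11)=679 g(17,-9)=2363 g(17,-7)=6052 g(17,-5)=11696 g(17,-3)=17068 g(17,-1)=18122 g(17,1)=11934
t=18: g(18,-18)=1 g(18,-16)=18 g(18,-14)=153 g(18,-12)=815 g(18,-10)=3042 g(18,-8)=8415 g(18,-6)=17748 g(18,-4)=28764 g(18,-2)=35190 g(18,0)=30056 g(18,2)=11934
t=19: g(19,-19)=1 g(19,-17)=19 g(19,-15)=171 g(19,-13)=968 g(19,-11)=3857 g(19,-9)=11457 g(19,-7)=26163 g(19,-5)=46512 g(19,-3)=63954 g(19,-1)=65246 g(19,1)=41990
t=20: g(20,-20)=1 g(20,-18)=20 g(20,-16)=190 g(20,-14)=1139 g(20,-12)=4825 g(20,-10)=15314 g(20,-8)=37620 g(20,-6)=72675 g(20,-4)=110466 g(20,-2)=129200 g(20,0)=107236 g(20,2)=41990
t=21: g(21,-21)=1 g(21,-19)=21 g(21,-17)=210 g(21,-15)=1329 g(21,-13)=5964 g(21,-11)=20139 g(21,-9)=52934 g(21,-7)=110295 g(21,-5)=183141 g(21,-3)=239666 g(21,-1)=236436 g(21,1)=149226
t=22: g(22,-22)=1 g(22,-20)=22 g(22,-18)=231 g(22,-16)=1539 g(22,-14)=7293 g(22,-12)=26103 g(22,-10)=73073 g(22,-8)=163229 g(22,-6)=293436 g(22,-4)=422807 g(22,-2)=476102 g(22,0)=385662 g(22,2)=149226
Paths never hitting 3: Σ_s g(22,s) = 1998724
Paths hitting 3: 2^22 - 1998724 = 2195580
P = 2195580/4194304 = 548895/1048576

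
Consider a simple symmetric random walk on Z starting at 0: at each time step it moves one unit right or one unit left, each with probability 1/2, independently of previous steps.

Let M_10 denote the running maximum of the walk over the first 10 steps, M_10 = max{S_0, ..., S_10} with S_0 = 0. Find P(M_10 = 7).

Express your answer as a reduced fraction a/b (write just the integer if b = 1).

Let M_10 = max(S_0,...,S_10). Use the reflection principle: for j ≥ 1, #{paths with M_10 ≥ j} = #{S_10 ≥ j} + #{S_10 ≥ j+1}.
By reflection, #{M_10 ≥ 7} = #{S_10 ≥ 7} + #{S_10 ≥ 8} = 11 + 11 = 22.
#{M_10 ≥ 8} = #{S_10 ≥ 8} + #{S_10 ≥ 9} = 11 + 1 = 12.
#{M_10 = 7} = 22 - 12 = 10.
P(M_10 = 7) = 10/1024 = 5/512

Answer: 5/512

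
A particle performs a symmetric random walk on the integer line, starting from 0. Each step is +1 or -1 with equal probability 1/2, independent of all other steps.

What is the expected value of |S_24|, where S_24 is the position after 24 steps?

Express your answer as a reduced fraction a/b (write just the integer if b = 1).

S_24 takes values m ≡ 0 (mod 2) with |m| ≤ 24; P(S_24=m) = C(24,(24+m)/2)/2^24.
Total paths: 2^24 = 16777216
Distribution: P(S=-24)=1/16777216, P(S=-22)=24/16777216, P(S=-20)=276/16777216, P(S=-18)=2024/16777216, P(S=-16)=10626/16777216, P(S=-14)=42504/16777216, P(S=-12)=134596/16777216, P(S=-10)=346104/16777216, P(S=-8)=735471/16777216, P(S=-6)=1307504/16777216, P(S=-4)=1961256/16777216, P(S=-2)=2496144/16777216, P(S=0)=2704156/16777216, P(S=2)=2496144/16777216, P(S=4)=1961256/16777216, P(S=6)=1307504/16777216, P(S=8)=735471/16777216, P(S=10)=346104/16777216, P(S=12)=134596/16777216, P(S=14)=42504/16777216, P(S=16)=10626/16777216, P(S=18)=2024/16777216, P(S=20)=276/16777216, P(S=22)=24/16777216, P(S=24)=1/16777216
E[|S_24|] = Σ_m |m|·P(S_24=m) = 64899744/16777216 = 2028117/524288

Answer: 2028117/524288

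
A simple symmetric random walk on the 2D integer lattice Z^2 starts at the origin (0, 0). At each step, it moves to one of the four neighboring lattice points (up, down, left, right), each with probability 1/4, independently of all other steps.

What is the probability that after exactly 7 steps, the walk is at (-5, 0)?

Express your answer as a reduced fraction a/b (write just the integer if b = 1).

Answer: 49/16384

Derivation:
Let h be the number of horizontal steps (so 7-h are vertical). To end at (-5,0) need (h-5)/2 right-steps and ((7-h)+0)/2 up-steps.
Sum over h with 5 ≤ h ≤ 7, h ≡ 1 (mod 2), 7-h ≡ 0 (mod 2):
h=5: C(7,5)·C(5,0)·C(2,1) = 21·1·2 = 42
h=7: C(7,7)·C(7,1)·C(0,0) = 1·7·1 = 7
Total favorable: 49
Total paths: 4^7 = 16384
P = 49/16384 = 49/16384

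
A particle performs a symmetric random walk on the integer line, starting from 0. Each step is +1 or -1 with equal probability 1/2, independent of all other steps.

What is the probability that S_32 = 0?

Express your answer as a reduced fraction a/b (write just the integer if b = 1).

Answer: 300540195/2147483648

Derivation:
To return to 0 after 32 steps: need exactly 16 steps of +1 and 16 of -1.
Favorable paths: C(32,16) = 601080390
Total paths: 2^32 = 4294967296
P = 601080390/4294967296 = 300540195/2147483648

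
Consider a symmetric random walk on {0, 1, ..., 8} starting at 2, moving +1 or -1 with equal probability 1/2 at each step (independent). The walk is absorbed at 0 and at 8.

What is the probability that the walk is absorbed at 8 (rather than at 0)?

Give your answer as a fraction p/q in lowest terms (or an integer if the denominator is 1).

Symmetric walk (p = 1/2): the harmonic-function argument gives P(hit 8 before 0 | start at 2) = a/N.
P = 2/8 = 1/4

Answer: 1/4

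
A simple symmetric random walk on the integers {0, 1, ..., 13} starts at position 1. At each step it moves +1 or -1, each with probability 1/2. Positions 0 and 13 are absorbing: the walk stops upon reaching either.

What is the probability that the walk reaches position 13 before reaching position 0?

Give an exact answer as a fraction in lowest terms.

Symmetric walk (p = 1/2): the harmonic-function argument gives P(hit 13 before 0 | start at 1) = a/N.
P = 1/13 = 1/13

Answer: 1/13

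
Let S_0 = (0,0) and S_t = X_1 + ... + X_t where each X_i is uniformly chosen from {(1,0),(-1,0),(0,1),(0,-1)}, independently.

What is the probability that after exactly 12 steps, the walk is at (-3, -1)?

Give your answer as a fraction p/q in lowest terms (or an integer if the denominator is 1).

Let h be the number of horizontal steps (so 12-h are vertical). To end at (-3,-1) need (h-3)/2 right-steps and ((12-h)-1)/2 up-steps.
Sum over h with 3 ≤ h ≤ 11, h ≡ 1 (mod 2), 12-h ≡ 1 (mod 2):
h=3: C(12,3)·C(3,0)·C(9,4) = 220·1·126 = 27720
h=5: C(12,5)·C(5,1)·C(7,3) = 792·5·35 = 138600
h=7: C(12,7)·C(7,2)·C(5,2) = 792·21·10 = 166320
h=9: C(12,9)·C(9,3)·C(3,1) = 220·84·3 = 55440
h=11: C(12,11)·C(11,4)·C(1,0) = 12·330·1 = 3960
Total favorable: 392040
Total paths: 4^12 = 16777216
P = 392040/16777216 = 49005/2097152

Answer: 49005/2097152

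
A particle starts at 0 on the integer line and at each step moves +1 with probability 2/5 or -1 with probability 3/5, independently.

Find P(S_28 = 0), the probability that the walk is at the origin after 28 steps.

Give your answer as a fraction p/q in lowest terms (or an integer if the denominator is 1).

To be at 0 after 28 steps: need exactly 14 steps of +1 and 14 of -1.
Number of such sequences: C(28,14) = 40116600
Each has probability (2/5)^14 · (3/5)^14 = 78364164096/37252902984619140625
P = 40116600 · 78364164096/37252902984619140625 = 125748153014943744/1490116119384765625

Answer: 125748153014943744/1490116119384765625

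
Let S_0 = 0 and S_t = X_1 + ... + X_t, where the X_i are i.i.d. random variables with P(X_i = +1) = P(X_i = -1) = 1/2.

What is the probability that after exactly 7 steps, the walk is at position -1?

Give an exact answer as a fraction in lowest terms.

To reach position -1 after 7 steps: need 3 steps of +1 and 4 of -1.
Favorable paths: C(7,3) = 35
Total paths: 2^7 = 128
P = 35/128 = 35/128

Answer: 35/128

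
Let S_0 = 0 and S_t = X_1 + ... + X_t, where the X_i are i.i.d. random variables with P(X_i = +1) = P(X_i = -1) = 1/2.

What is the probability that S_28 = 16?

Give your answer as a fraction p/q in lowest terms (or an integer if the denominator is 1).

To reach position 16 after 28 steps: need 22 steps of +1 and 6 of -1.
Favorable paths: C(28,22) = 376740
Total paths: 2^28 = 268435456
P = 376740/268435456 = 94185/67108864

Answer: 94185/67108864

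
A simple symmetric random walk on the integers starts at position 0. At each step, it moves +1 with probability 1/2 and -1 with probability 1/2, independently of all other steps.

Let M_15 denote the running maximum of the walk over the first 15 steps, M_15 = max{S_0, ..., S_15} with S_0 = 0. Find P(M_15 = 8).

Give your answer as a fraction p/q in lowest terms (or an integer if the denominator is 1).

Answer: 455/32768

Derivation:
Let M_15 = max(S_0,...,S_15). Use the reflection principle: for j ≥ 1, #{paths with M_15 ≥ j} = #{S_15 ≥ j} + #{S_15 ≥ j+1}.
By reflection, #{M_15 ≥ 8} = #{S_15 ≥ 8} + #{S_15 ≥ 9} = 576 + 576 = 1152.
#{M_15 ≥ 9} = #{S_15 ≥ 9} + #{S_15 ≥ 10} = 576 + 121 = 697.
#{M_15 = 8} = 1152 - 697 = 455.
P(M_15 = 8) = 455/32768 = 455/32768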